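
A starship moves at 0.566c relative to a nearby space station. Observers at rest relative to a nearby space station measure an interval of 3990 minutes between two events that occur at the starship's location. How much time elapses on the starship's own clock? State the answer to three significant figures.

With β = 0.566, γ = 1/√(1 − 0.566²) = 1/√0.679644 = 1.213.
The starship's clock runs slow as seen from a nearby space station, so Δτ = Δt/γ = 3990/1.213 = 3290 minutes.

3290 minutes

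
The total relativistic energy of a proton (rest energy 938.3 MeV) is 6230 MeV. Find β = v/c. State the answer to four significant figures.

0.9886

γ = E/(mc²) = 6230/938.3 = 6.6397.
β = √(1 − 1/γ²) = √(1 − 0.0226831) = √0.9773169 = 0.9886.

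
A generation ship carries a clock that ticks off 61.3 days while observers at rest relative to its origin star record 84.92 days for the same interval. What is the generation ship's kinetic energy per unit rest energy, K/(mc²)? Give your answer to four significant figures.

The time-dilation ratio gives γ = 84.92/61.3 = 1.38532.
K/(mc²) = γ − 1 = 1.38532 − 1 = 0.3853.

0.3853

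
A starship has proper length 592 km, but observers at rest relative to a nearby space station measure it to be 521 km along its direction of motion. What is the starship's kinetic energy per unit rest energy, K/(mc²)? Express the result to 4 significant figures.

Length contraction gives γ = L₀/L = 592/521 = 1.13628.
Since K = (γ−1)mc², K/(mc²) = 1.13628 − 1 = 0.1363.

0.1363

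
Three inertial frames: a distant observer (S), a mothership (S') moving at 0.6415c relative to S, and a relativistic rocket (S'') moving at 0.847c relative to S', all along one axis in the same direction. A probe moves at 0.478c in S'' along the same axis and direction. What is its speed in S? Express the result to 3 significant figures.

0.987c

Apply u = (u'+v)/(1+u'v) twice. Probe in the mothership frame: (0.478+0.847)/(1+0.478·0.847) = 1.325/1.404866 = 0.94315c.
That velocity, transformed to the rest frame of a distant observer: (0.94315+0.6415)/(1+0.94315·0.6415) = 1.58465/1.605030725 = 0.9873c.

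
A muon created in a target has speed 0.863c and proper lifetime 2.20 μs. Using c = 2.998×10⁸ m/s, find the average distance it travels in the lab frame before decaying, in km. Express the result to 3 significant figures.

1.13 km

γ = 1/√(1 − β²) = 1/√(1 − 0.744769) = 1/√0.255231 = 1/0.505204 = 1.9794.
Lab-frame lifetime: Δt = γτ = 1.9794 × 2.20 μs = 4.3547 μs.
Distance: d = vΔt = 0.863 × 2.998×10⁸ m/s × 4.3547×10^-6 s = 1130 m = 1.13 km.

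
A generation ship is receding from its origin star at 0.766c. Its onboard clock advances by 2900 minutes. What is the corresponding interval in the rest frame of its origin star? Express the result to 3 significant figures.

4510 minutes

Lorentz factor: γ = (1 − 0.586756)^(−1/2) = 1.5556.
The onboard clock measures proper time, so the interval in the rest frame of its origin star is dilated: Δt = γ·Δτ = 1.5556 × 2900 minutes = 4510 minutes.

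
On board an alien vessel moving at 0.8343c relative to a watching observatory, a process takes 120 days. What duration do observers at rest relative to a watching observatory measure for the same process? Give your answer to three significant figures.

218 days

With β = 0.8343, γ = 1/√(1 − 0.8343²) = 1/√0.30394351 = 1.8139.
The onboard clock measures proper time, so the interval in the rest frame of a watching observatory is dilated: Δt = γ·Δτ = 1.8139 × 120 days = 218 days.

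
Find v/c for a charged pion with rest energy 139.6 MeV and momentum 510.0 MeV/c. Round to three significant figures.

pc/(mc²) = 510.0/139.6 = 3.6533 = βγ = β/√(1−β²).
So β² = x²/(1 + x²) with x = 3.6533: x² = 13.3466, β² = 13.3466/14.3466 = 0.930297, β = 0.965.

0.965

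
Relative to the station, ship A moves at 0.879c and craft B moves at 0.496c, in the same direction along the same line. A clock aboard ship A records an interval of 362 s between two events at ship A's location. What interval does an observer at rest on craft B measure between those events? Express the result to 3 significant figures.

The velocity of ship A relative to craft B is (0.879 − 0.496)c / (1 − 0.879×0.496) = 0.67906c; relative speed 0.67906c.
γ for this relative speed: γ = 1/√(1 − 0.461122) = 1.3622.
Ship A's interval is proper; time dilation gives Δt_B = γΔτ = 1.3622 × 362 s = 493 s.

493 s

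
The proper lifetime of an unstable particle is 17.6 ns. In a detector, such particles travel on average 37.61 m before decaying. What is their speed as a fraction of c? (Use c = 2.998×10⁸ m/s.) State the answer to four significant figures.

0.9903c

d = βγcτ ⇒ βγ = d/(cτ) = 37.61 m / (5.27648 m) = 7.1279.
β = (βγ)/√(1+(βγ)²) = 7.1279/√51.807 = 0.9903.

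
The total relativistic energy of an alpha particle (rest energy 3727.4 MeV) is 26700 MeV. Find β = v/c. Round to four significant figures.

0.9902

γ = E/(mc²) = 26700/3727.4 = 7.1632.
β = √(1 − 1/γ²) = √(1 − 0.0194888) = √0.9805112 = 0.9902.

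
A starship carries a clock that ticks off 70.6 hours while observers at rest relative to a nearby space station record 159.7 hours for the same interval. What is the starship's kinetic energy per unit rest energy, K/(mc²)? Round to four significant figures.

From Δt = γΔτ: γ = 159.7/70.6 = 2.26204.
Since K = (γ−1)mc², K/(mc²) = 2.26204 − 1 = 1.262.

1.262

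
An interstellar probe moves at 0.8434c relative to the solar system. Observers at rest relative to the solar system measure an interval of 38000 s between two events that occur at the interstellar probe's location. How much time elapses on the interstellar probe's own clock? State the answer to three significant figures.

γ = 1/√(1 − β²) = 1/√(1 − 0.71132356) = 1/√0.28867644 = 1/0.537286 = 1.8612.
The moving clock records proper time: Δτ = Δt/γ = 38000/1.8612 = 20400 s.

20400 s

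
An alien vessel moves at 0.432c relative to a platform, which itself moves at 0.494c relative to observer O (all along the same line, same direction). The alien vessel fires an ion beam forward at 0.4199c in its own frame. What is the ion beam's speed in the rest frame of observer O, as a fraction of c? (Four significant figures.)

Apply u = (u'+v)/(1+u'v) twice. Ion beam in the platform frame: (0.4199+0.432)/(1+0.4199·0.432) = 0.8519/1.1813968 = 0.7211c.
That velocity, transformed to the rest frame of observer O: (0.7211+0.494)/(1+0.7211·0.494) = 1.2151/1.3562234 = 0.89594c.

0.8959c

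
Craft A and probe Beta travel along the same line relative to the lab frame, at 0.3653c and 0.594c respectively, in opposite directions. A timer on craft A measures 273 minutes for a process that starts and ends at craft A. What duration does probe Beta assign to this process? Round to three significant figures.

The velocity of craft A relative to probe Beta is (0.3653 + 0.594)c / (1 + 0.3653×0.594) = 0.78826c; relative speed 0.78826c.
γ for this relative speed: γ = 1/√(1 − 0.621354) = 1.6251.
Craft A's interval is proper; time dilation gives Δt_B = γΔτ = 1.6251 × 273 minutes = 444 minutes.

444 minutes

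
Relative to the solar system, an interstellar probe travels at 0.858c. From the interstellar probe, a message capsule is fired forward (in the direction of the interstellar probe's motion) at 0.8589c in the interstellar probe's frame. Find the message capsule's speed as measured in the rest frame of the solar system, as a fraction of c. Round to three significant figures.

In units of c, u = (u' + v)/(1 + u'v) with u' = 0.8589 and v = 0.858.
Numerator: 0.8589 + 0.858 = 1.7169. Denominator: 1 + (0.8589)(0.858) = 1.7369362.
u = 1.7169/1.7369362 = 0.98846, so the speed is 0.988c.

0.988c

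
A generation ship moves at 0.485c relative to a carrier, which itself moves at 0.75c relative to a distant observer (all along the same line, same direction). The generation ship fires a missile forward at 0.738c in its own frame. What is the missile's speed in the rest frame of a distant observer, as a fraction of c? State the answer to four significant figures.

0.9852c

First combine the missile and generation ship (S''→S'): u₁ = (0.738 + 0.485)/(1 + 0.738×0.485) = 1.223/1.35793 = 0.90064.
Then combine with the carrier (S'→S): u = (0.90064 + 0.75)/(1 + 0.90064×0.75) = 1.65064/1.67548 = 0.98517.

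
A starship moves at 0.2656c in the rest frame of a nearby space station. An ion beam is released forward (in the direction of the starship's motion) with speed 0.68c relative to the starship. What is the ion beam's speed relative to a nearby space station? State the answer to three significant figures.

In units of c, u = (u' + v)/(1 + u'v) with u' = 0.68 and v = 0.2656.
Numerator: 0.68 + 0.2656 = 0.9456. Denominator: 1 + (0.68)(0.2656) = 1.180608.
u = 0.9456/1.180608 = 0.80094, so the speed is 0.801c.

0.801c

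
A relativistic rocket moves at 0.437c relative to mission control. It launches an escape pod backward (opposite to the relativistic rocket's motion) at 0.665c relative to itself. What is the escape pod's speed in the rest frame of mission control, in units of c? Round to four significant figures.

In units of c, u = (u' + v)/(1 + u'v) with u' = −0.665 and v = 0.437.
Numerator: −0.665 + 0.437 = −0.228. Denominator: 1 + (−0.665)(0.437) = 0.709395.
u = −0.228/0.709395 = −0.3214, so the speed is 0.3214c.

0.3214c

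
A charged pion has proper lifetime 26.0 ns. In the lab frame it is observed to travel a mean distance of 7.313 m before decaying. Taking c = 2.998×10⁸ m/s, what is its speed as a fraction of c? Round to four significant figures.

d = βγcτ ⇒ βγ = d/(cτ) = 7.313 m / (7.7948 m) = 0.93819.
β = (βγ)/√(1+(βγ)²) = 0.93819/√1.8802 = 0.6842.

0.6842c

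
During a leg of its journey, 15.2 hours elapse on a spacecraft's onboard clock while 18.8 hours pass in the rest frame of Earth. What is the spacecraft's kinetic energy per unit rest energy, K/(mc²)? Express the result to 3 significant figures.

0.237

γ = Δt/Δτ = 18.8/15.2 = 1.23684.
K/(mc²) = γ − 1 = 1.23684 − 1 = 0.237.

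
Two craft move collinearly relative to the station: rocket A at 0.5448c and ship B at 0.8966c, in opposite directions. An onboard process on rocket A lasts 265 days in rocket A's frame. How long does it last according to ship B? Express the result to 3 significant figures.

1060 days

Transform rocket A's velocity into ship B's frame: (0.5448 + 0.8966)/(1 + 0.5448·0.8966) = 1.4414/1.48846768, so the relative speed is 0.96838c.
γ for this relative speed: γ = 1/√(1 − 0.93776) = 4.0083.
The clock on rocket A records proper time, so ship B measures Δt = γΔτ = 4.0083 × 265 = 1060 days.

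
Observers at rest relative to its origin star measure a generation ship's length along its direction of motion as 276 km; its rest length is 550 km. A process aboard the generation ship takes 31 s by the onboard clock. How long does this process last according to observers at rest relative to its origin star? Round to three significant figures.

61.8 s

From L = L₀/γ: γ = 550/276 = 1.99275.
Δt = γΔτ = 1.99275 × 31 = 61.8 s.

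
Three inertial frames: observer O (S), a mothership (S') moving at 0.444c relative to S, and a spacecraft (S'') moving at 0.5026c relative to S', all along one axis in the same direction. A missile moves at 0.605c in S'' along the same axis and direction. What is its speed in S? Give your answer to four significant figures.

First combine the missile and spacecraft (S''→S'): u₁ = (0.605 + 0.5026)/(1 + 0.605×0.5026) = 1.1076/1.304073 = 0.84934.
Then combine with the mothership (S'→S): u = (0.84934 + 0.444)/(1 + 0.84934×0.444) = 1.29334/1.37710696 = 0.93917.

0.9392c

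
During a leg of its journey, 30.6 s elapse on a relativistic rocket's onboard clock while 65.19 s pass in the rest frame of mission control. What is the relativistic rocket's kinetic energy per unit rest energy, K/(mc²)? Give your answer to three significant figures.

1.13

From Δt = γΔτ: γ = 65.19/30.6 = 2.13039.
Since K = (γ−1)mc², K/(mc²) = 2.13039 − 1 = 1.13.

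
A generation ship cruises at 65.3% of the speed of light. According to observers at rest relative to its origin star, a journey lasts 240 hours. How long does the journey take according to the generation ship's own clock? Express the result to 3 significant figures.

182 hours

With β = 0.653, γ = 1/√(1 − 0.653²) = 1/√0.573591 = 1.3204.
The moving clock records proper time: Δτ = Δt/γ = 240/1.3204 = 182 hours.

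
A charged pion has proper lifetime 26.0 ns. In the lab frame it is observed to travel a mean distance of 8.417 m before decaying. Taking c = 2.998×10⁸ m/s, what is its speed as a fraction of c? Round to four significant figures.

Let x = d/(cτ) = 8.417 m / (2.998×10⁸ m/s × 2.600×10^-8 s) = 1.0798. Since d = βγcτ, x = βγ = β/√(1−β²).
Solving: β² = x²/(1+x²) = 1.16597/2.16597 = 0.538313, so β = 0.7337.

0.7337c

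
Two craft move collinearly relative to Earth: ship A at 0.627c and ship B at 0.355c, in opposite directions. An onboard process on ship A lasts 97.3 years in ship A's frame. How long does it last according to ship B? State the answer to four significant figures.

Transform ship A's velocity into ship B's frame: (0.627 + 0.355)/(1 + 0.627·0.355) = 0.982/1.222585, so the relative speed is 0.80322c.
At |u| = 0.80322c, γ = (1 − 0.645162)^(−1/2) = 1.6787.
Ship A's interval is proper; time dilation gives Δt_B = γΔτ = 1.6787 × 97.3 years = 163.3 years.

163.3 years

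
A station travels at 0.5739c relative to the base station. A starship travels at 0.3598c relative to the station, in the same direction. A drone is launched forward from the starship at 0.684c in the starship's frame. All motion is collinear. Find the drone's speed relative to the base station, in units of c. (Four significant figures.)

Compose velocities in two stages. Stage 1 (into S'): u₁ = (0.684+0.3598)/(1+0.684×0.3598) = 0.83765.
Stage 2 (into S): u = (0.83765+0.5739)/(1+0.83765×0.5739) = 0.95328, so the speed is 0.9533c.

0.9533c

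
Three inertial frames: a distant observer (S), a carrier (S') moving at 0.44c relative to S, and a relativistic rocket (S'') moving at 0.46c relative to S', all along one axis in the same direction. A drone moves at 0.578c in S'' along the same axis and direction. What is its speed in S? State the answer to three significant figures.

0.926c

First combine the drone and relativistic rocket (S''→S'): u₁ = (0.578 + 0.46)/(1 + 0.578×0.46) = 1.038/1.26588 = 0.81998.
Then combine with the carrier (S'→S): u = (0.81998 + 0.44)/(1 + 0.81998×0.44) = 1.25998/1.3607912 = 0.92592.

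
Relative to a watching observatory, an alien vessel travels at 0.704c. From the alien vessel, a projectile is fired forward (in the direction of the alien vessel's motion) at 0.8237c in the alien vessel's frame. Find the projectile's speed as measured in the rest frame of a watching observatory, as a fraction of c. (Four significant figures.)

In units of c, u = (u' + v)/(1 + u'v) with u' = 0.8237 and v = 0.704.
Numerator: 0.8237 + 0.704 = 1.5277. Denominator: 1 + (0.8237)(0.704) = 1.5798848.
u = 1.5277/1.5798848 = 0.96697, so the speed is 0.9670c.

0.9670c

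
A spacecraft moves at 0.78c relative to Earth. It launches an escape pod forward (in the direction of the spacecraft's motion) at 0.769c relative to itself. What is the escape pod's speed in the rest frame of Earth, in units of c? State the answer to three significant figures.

Relativistic velocity addition: u = (u' + v)/(1 + u'v/c²), with u' = 0.769c and v = 0.78c.
Numerator: 0.769 + 0.78 = 1.549. Denominator: 1 + (0.769)(0.78) = 1.59982.
u = 1.549/1.59982 = 0.96823, so the speed is 0.968c.

0.968c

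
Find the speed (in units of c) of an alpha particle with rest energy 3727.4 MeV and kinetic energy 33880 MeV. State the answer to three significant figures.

γ = 1 + K/(mc²) = 1 + 33880/3727.4 = 10.089.
β = √(1 − 1/γ²) = √(1 − 0.00982435) = √0.99017565 = 0.995.

0.995c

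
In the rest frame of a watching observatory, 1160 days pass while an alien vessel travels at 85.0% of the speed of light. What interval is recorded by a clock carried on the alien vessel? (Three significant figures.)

Lorentz factor: γ = (1 − 0.7225)^(−1/2) = 1.8983.
The moving clock records proper time: Δτ = Δt/γ = 1160/1.8983 = 611 days.

611 days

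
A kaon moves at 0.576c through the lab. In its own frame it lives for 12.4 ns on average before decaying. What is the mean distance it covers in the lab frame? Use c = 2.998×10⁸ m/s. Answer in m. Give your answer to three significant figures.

2.62 m

γ = 1/√(1 − β²) = 1/√(1 − 0.331776) = 1/√0.668224 = 1/0.81745 = 1.2233.
Lab-frame lifetime: Δt = γτ = 1.2233 × 12.4 ns = 15.169 ns.
Distance: d = vΔt = 0.576 × 2.998×10⁸ m/s × 1.5169×10^-8 s = 2.62 m.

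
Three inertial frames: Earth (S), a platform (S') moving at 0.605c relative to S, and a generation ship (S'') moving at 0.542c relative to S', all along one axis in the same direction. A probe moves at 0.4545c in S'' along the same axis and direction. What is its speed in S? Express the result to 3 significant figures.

Apply u = (u'+v)/(1+u'v) twice. Probe in the platform frame: (0.4545+0.542)/(1+0.4545·0.542) = 0.9965/1.246339 = 0.79954c.
That velocity, transformed to the rest frame of Earth: (0.79954+0.605)/(1+0.79954·0.605) = 1.40454/1.4837217 = 0.94663c.

0.947c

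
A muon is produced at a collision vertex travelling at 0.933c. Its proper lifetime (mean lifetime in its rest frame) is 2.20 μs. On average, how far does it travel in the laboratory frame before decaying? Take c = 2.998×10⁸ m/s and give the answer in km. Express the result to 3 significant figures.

γ = 1/√(1 − β²) = 1/√(1 − 0.870489) = 1/√0.129511 = 1/0.359876 = 2.7787.
Lab-frame lifetime: Δt = γτ = 2.7787 × 2.20 μs = 6.1131 μs.
Distance: d = vΔt = 0.933 × 2.998×10⁸ m/s × 6.1131×10^-6 s = 1710 m = 1.71 km.

1.71 km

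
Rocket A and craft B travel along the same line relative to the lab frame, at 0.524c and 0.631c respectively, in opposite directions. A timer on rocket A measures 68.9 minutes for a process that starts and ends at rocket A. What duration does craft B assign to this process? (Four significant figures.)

138.8 minutes

The velocity of rocket A relative to craft B is (0.524 + 0.631)c / (1 + 0.524×0.631) = 0.868c; relative speed 0.868c.
γ for this relative speed: γ = 1/√(1 − 0.753424) = 2.0138.
The clock on rocket A records proper time, so craft B measures Δt = γΔτ = 2.0138 × 68.9 = 138.8 minutes.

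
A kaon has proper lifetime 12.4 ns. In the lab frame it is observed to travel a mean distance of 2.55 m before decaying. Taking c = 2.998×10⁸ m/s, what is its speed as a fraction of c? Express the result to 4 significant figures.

d = βγcτ ⇒ βγ = d/(cτ) = 2.550 m / (3.71752 m) = 0.68594.
β = (βγ)/√(1+(βγ)²) = 0.68594/√1.470514 = 0.5657.

0.5657c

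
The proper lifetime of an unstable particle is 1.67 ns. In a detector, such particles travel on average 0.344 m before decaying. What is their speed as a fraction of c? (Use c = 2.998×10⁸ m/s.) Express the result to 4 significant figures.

0.5663c

Let x = d/(cτ) = 0.3440 m / (2.998×10⁸ m/s × 1.670×10^-9 s) = 0.68708. Since d = βγcτ, x = βγ = β/√(1−β²).
Solving: β² = x²/(1+x²) = 0.472079/1.472079 = 0.320689, so β = 0.5663.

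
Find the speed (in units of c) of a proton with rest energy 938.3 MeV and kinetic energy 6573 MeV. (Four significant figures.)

0.9922c

K = (γ−1)mc², so γ = 1 + 6573/938.3 = 8.0052.
Then v/c = √(1 − γ⁻²) = √(1 − 0.0156047) = √0.9843953 = 0.9922.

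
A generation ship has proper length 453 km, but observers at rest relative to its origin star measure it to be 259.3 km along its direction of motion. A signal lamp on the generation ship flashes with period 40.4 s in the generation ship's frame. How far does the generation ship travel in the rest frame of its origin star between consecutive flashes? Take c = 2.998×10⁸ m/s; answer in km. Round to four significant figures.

1.735×10^7 km

From L = L₀/γ: γ = 453/259.3 = 1.74701.
β = √(1 − 1/γ²) = 0.81997. Lab-frame period = γτ = 1.74701×40.4 s = 70.579 s. Distance = βc × γτ = 0.81997 × 2.998×10⁸ m/s × 70.579 s = 1.7350×10^10 m = 1.735×10^7 km.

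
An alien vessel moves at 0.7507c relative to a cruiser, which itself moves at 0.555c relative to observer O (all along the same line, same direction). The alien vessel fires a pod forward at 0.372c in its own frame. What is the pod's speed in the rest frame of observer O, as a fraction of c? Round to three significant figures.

0.963c

Compose velocities in two stages. Stage 1 (into S'): u₁ = (0.372+0.7507)/(1+0.372×0.7507) = 0.87762.
Stage 2 (into S): u = (0.87762+0.555)/(1+0.87762×0.555) = 0.96338, so the speed is 0.963c.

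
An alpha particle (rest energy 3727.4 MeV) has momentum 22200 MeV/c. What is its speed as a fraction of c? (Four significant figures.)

0.9862c

βγ = pc/(mc²) = 22200/3727.4 = 5.9559.
Since γ² = 1 + (βγ)² = 36.4727, γ = √36.4727 = 6.03926, and β = (βγ)/γ = 5.9559/6.03926 = 0.9862.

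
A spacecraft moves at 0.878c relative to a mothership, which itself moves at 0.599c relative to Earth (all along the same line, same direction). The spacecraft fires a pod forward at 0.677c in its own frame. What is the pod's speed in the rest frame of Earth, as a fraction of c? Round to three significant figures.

0.994c

Compose velocities in two stages. Stage 1 (into S'): u₁ = (0.677+0.878)/(1+0.677×0.878) = 0.97528.
Stage 2 (into S): u = (0.97528+0.599)/(1+0.97528×0.599) = 0.99374, so the speed is 0.994c.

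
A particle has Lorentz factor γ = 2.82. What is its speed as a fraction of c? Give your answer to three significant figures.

0.935c

β = √(1 − 1/γ²) = √(1 − 1/7.9524) = √0.874252 = 0.935.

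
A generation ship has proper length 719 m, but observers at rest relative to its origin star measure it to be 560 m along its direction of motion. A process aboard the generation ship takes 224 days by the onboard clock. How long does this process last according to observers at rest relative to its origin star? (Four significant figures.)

γ = L₀/L = 719/560 = 1.28393.
The same γ dilates the second interval: 1.28393 × 224 days = 287.6 days.

287.6 days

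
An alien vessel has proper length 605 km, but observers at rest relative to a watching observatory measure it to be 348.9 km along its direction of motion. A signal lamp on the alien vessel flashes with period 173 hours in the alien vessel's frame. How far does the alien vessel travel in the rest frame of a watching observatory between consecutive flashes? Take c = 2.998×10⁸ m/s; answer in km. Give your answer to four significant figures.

Length contraction gives γ = L₀/L = 605/348.9 = 1.73402.
β = √(1 − 1/γ²) = 0.81696. Lab-frame period = γτ = 1.73402×173 hours = 299.99 hours. Distance = βc × γτ = 0.81696 × 2.998×10⁸ m/s × 1079964 s = 2.6451×10^14 m = 2.645×10^11 km.

2.645×10^11 km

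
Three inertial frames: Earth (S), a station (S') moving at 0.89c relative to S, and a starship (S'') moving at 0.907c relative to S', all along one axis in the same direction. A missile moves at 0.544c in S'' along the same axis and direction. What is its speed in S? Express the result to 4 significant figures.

0.9983c

Apply u = (u'+v)/(1+u'v) twice. Missile in the station frame: (0.544+0.907)/(1+0.544·0.907) = 1.451/1.493408 = 0.9716c.
That velocity, transformed to the rest frame of Earth: (0.9716+0.89)/(1+0.9716·0.89) = 1.8616/1.864724 = 0.99832c.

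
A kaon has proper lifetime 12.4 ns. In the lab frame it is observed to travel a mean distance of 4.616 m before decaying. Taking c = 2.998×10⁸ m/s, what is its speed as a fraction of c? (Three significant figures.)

Let x = d/(cτ) = 4.616 m / (2.998×10⁸ m/s × 1.240×10^-8 s) = 1.2417. Since d = βγcτ, x = βγ = β/√(1−β²).
Solving: β² = x²/(1+x²) = 1.54182/2.54182 = 0.606581, so β = 0.779.

0.779c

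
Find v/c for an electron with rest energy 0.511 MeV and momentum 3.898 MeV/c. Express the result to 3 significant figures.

βγ = pc/(mc²) = 3.898/0.511 = 7.6282.
Since γ² = 1 + (βγ)² = 59.1894, γ = √59.1894 = 7.69346, and β = (βγ)/γ = 7.6282/7.69346 = 0.992.

0.992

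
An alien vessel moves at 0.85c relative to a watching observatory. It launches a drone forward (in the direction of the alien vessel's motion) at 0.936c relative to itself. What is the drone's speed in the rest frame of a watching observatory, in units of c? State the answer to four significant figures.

In units of c, u = (u' + v)/(1 + u'v) with u' = 0.936 and v = 0.85.
Numerator: 0.936 + 0.85 = 1.786. Denominator: 1 + (0.936)(0.85) = 1.7956.
u = 1.786/1.7956 = 0.99465, so the speed is 0.9947c.

0.9947c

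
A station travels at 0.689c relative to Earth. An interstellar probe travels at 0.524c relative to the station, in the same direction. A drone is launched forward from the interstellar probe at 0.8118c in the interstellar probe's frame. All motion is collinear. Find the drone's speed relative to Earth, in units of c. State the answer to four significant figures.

First combine the drone and interstellar probe (S''→S'): u₁ = (0.8118 + 0.524)/(1 + 0.8118×0.524) = 1.3358/1.4253832 = 0.93715.
Then combine with the station (S'→S): u = (0.93715 + 0.689)/(1 + 0.93715×0.689) = 1.62615/1.64569635 = 0.98812.

0.9881c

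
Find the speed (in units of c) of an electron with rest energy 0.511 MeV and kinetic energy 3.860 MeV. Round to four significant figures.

γ = 1 + K/(mc²) = 1 + 3.860/0.511 = 8.5538.
β = √(1 − 1/γ²) = √(1 − 0.0136673) = √0.9863327 = 0.9931.

0.9931c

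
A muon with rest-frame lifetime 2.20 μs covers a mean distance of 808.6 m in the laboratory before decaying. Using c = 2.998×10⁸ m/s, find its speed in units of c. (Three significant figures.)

d = βγcτ ⇒ βγ = d/(cτ) = 808.6 m / (659.56 m) = 1.226.
β = (βγ)/√(1+(βγ)²) = 1.226/√2.50308 = 0.775.

0.775c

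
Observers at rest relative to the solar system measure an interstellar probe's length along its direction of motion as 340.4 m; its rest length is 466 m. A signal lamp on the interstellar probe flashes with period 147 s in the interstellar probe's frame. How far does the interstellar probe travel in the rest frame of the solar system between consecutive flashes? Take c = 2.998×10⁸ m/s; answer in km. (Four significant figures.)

4.120×10^7 km

From L = L₀/γ: γ = 466/340.4 = 1.36898.
β = √(1 − 1/γ²) = 0.68294. Lab-frame period = γτ = 1.36898×147 s = 201.24 s. Distance = βc × γτ = 0.68294 × 2.998×10⁸ m/s × 201.24 s = 4.1203×10^10 m = 4.120×10^7 km.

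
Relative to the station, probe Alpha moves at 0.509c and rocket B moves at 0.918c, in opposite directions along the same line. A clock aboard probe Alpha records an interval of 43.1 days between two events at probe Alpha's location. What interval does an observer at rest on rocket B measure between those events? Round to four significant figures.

Transform probe Alpha's velocity into rocket B's frame: (0.509 + 0.918)/(1 + 0.509·0.918) = 1.427/1.467262, so the relative speed is 0.97256c.
γ for this relative speed: γ = 1/√(1 − 0.945873) = 4.2983.
Probe Alpha's interval is proper; time dilation gives Δt_B = γΔτ = 4.2983 × 43.1 days = 185.3 days.

185.3 days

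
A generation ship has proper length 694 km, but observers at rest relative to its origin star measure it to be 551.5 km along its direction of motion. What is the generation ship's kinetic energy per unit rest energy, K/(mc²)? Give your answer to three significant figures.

0.258

γ = L₀/L = 694/551.5 = 1.25839.
K/(mc²) = γ − 1 = 1.25839 − 1 = 0.258.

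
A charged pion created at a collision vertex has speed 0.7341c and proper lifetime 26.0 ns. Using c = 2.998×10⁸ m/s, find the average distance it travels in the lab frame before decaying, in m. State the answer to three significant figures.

8.43 m

γ = 1/√(1 − β²) = 1/√(1 − 0.53890281) = 1/√0.46109719 = 1/0.679041 = 1.4727.
Lab-frame lifetime: Δt = γτ = 1.4727 × 26.0 ns = 38.29 ns.
Distance: d = vΔt = 0.7341 × 2.998×10⁸ m/s × 3.8290×10^-8 s = 8.43 m.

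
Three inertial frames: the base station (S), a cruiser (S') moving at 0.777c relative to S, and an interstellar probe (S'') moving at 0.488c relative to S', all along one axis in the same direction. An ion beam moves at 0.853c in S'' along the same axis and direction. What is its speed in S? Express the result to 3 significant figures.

0.993c

Compose velocities in two stages. Stage 1 (into S'): u₁ = (0.853+0.488)/(1+0.853×0.488) = 0.94686.
Stage 2 (into S): u = (0.94686+0.777)/(1+0.94686×0.777) = 0.99317, so the speed is 0.993c.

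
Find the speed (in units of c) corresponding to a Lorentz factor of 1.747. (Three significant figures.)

β = √(1 − 1/γ²) = √(1 − 1/3.052009) = √0.672347 = 0.820.

0.820c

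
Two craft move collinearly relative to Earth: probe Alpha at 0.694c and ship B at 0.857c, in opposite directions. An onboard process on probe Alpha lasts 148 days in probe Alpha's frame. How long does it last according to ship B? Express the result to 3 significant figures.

Speed of probe Alpha in ship B's frame: u = (v_A + v_B)/(1 + v_A v_B/c²) = (0.694 + 0.857)/(1 + 0.694×0.857) = 1.551/1.594758 = 0.97256; |u| = 0.97256c.
γ for this relative speed: γ = 1/√(1 − 0.945873) = 4.2983.
Probe Alpha's interval is proper; time dilation gives Δt_B = γΔτ = 4.2983 × 148 days = 636 days.

636 days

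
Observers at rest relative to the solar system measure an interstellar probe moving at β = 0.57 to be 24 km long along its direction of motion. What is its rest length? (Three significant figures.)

With β = 0.57, γ = 1/√(1 − 0.57²) = 1/√0.6751 = 1.2171.
Proper length: L₀ = γ·L = 1.2171 × 24 = 29.2 km.

29.2 km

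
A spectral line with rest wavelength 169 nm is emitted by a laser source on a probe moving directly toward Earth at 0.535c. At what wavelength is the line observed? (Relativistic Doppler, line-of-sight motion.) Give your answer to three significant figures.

93.0 nm

Relativistic Doppler for wavelength: λ_obs = λ_src · √((1−β)/(1+β)).
With β = 0.535: factor = √(0.465/1.535) = 0.55039.
λ_obs = 169 × 0.55039 = 93.0 nm.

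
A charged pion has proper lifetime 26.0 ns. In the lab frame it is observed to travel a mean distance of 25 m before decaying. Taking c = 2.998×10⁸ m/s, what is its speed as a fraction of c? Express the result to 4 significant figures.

Let x = d/(cτ) = 25.00 m / (2.998×10⁸ m/s × 2.600×10^-8 s) = 3.2073. Since d = βγcτ, x = βγ = β/√(1−β²).
Solving: β² = x²/(1+x²) = 10.2868/11.2868 = 0.911401, so β = 0.9547.

0.9547c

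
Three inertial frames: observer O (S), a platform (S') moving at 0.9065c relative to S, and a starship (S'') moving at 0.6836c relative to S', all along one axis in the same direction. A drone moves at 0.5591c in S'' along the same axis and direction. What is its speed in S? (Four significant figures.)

Apply u = (u'+v)/(1+u'v) twice. Drone in the platform frame: (0.5591+0.6836)/(1+0.5591·0.6836) = 1.2427/1.38220076 = 0.89907c.
That velocity, transformed to the rest frame of observer O: (0.89907+0.9065)/(1+0.89907·0.9065) = 1.80557/1.815006955 = 0.9948c.

0.9948c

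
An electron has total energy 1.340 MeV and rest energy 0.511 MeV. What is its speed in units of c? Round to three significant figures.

0.924c

γ = E/(mc²) = 1.340/0.511 = 2.6223.
β = √(1 − 1/γ²) = √(1 − 0.145424) = √0.854576 = 0.924.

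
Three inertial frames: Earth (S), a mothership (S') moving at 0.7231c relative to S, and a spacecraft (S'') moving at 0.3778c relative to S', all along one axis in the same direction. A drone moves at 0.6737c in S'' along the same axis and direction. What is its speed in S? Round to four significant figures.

Compose velocities in two stages. Stage 1 (into S'): u₁ = (0.6737+0.3778)/(1+0.6737×0.3778) = 0.83817.
Stage 2 (into S): u = (0.83817+0.7231)/(1+0.83817×0.7231) = 0.9721, so the speed is 0.9721c.

0.9721c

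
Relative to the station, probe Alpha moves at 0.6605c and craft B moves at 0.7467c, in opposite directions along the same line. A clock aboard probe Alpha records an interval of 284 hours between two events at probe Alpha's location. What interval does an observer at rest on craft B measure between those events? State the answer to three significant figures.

The velocity of probe Alpha relative to craft B is (0.6605 + 0.7467)c / (1 + 0.6605×0.7467) = 0.94241c; relative speed 0.94241c.
At |u| = 0.94241c, γ = (1 − 0.888137)^(−1/2) = 2.9899.
The clock on probe Alpha records proper time, so craft B measures Δt = γΔτ = 2.9899 × 284 = 849 hours.

849 hours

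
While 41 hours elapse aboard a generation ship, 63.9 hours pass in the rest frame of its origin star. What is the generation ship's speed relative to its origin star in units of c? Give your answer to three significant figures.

γ = Δt/Δτ = 63.9/41 = 1.5585.
β = √(1 − 1/γ²) = √(1 − 0.411705) = √0.588295 = 0.767.

0.767c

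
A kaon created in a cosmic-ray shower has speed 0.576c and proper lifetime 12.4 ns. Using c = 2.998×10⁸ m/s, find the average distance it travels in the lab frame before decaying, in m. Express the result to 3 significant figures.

With β = 0.576, γ = 1/√(1 − 0.576²) = 1/√0.668224 = 1.2233.
Lab-frame lifetime: Δt = γτ = 1.2233 × 12.4 ns = 15.169 ns.
Distance: d = vΔt = 0.576 × 2.998×10⁸ m/s × 1.5169×10^-8 s = 2.62 m.

2.62 m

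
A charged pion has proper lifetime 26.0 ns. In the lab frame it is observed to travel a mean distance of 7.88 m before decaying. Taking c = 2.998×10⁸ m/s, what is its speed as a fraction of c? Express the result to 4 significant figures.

0.7109c

Let x = d/(cτ) = 7.880 m / (2.998×10⁸ m/s × 2.600×10^-8 s) = 1.0109. Since d = βγcτ, x = βγ = β/√(1−β²).
Solving: β² = x²/(1+x²) = 1.02192/2.02192 = 0.505421, so β = 0.7109.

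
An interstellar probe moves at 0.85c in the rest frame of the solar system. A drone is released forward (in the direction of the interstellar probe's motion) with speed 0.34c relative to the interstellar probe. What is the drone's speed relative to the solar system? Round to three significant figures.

0.923c

In units of c, u = (u' + v)/(1 + u'v) with u' = 0.34 and v = 0.85.
Numerator: 0.34 + 0.85 = 1.19. Denominator: 1 + (0.34)(0.85) = 1.289.
u = 1.19/1.289 = 0.9232, so the speed is 0.923c.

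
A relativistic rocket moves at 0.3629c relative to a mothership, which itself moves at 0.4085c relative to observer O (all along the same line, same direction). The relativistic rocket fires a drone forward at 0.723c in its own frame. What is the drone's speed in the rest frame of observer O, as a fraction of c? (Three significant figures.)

First combine the drone and relativistic rocket (S''→S'): u₁ = (0.723 + 0.3629)/(1 + 0.723×0.3629) = 1.0859/1.2623767 = 0.8602.
Then combine with the mothership (S'→S): u = (0.8602 + 0.4085)/(1 + 0.8602×0.4085) = 1.2687/1.3513917 = 0.93881.

0.939c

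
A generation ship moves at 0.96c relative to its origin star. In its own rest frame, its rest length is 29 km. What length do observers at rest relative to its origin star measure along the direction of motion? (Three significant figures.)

8.12 km

With β = 0.96, γ = 1/√(1 − 0.96²) = 1/√0.0784 = 3.5714.
Along the direction of motion the measured length is L₀/γ = 29/3.5714 = 8.12 km.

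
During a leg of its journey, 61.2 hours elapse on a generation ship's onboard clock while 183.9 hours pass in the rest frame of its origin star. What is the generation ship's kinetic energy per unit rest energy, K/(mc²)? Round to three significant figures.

2.00

γ = Δt/Δτ = 183.9/61.2 = 3.0049.
Since K = (γ−1)mc², K/(mc²) = 3.0049 − 1 = 2.00.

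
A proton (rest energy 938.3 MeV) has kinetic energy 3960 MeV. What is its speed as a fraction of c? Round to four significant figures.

0.9815c

K = (γ−1)mc², so γ = 1 + 3960/938.3 = 5.2204.
Then v/c = √(1 − γ⁻²) = √(1 − 0.0366938) = √0.9633062 = 0.9815.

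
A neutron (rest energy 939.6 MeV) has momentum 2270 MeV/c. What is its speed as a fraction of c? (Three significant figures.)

0.924c

pc/(mc²) = 2270/939.6 = 2.4159 = βγ = β/√(1−β²).
So β² = x²/(1 + x²) with x = 2.4159: x² = 5.83657, β² = 5.83657/6.83657 = 0.853728, β = 0.924.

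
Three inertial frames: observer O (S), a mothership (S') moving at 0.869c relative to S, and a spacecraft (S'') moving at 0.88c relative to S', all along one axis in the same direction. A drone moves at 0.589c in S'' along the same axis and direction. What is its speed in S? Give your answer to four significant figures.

0.9977c

First combine the drone and spacecraft (S''→S'): u₁ = (0.589 + 0.88)/(1 + 0.589×0.88) = 1.469/1.51832 = 0.96752.
Then combine with the mothership (S'→S): u = (0.96752 + 0.869)/(1 + 0.96752×0.869) = 1.83652/1.84077488 = 0.99769.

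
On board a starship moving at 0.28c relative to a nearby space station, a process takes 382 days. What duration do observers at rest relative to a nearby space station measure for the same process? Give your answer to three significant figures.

Lorentz factor: γ = (1 − 0.0784)^(−1/2) = 1.0417.
Time dilation: Δt = γ·Δτ = 1.0417 × 382 = 398 days.

398 days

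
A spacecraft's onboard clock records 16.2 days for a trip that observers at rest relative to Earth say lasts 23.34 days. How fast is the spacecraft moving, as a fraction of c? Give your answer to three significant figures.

0.720c

γ = Δt/Δτ = 23.34/16.2 = 1.4407.
β = √(1 − 1/γ²) = √(1 − 0.481785) = √0.518215 = 0.720.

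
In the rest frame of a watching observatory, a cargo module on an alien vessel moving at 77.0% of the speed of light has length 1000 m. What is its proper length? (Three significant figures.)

1570 m

β² = 0.5929, so γ = 1/√0.4071 = 1.5673.
Proper length: L₀ = γ·L = 1.5673 × 1000 = 1570 m.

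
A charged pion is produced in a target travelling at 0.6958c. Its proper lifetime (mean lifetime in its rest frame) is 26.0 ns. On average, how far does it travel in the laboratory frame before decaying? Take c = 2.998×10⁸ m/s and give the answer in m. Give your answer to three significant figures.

With β = 0.6958, γ = 1/√(1 − 0.6958²) = 1/√0.51586236 = 1.3923.
Lab-frame lifetime: Δt = γτ = 1.3923 × 26.0 ns = 36.2 ns.
Distance: d = vΔt = 0.6958 × 2.998×10⁸ m/s × 3.6200×10^-8 s = 7.55 m.

7.55 m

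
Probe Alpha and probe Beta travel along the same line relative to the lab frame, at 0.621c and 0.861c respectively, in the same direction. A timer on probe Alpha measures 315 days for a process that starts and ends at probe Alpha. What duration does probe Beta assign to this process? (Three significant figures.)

368 days

The velocity of probe Alpha relative to probe Beta is (0.621 − 0.861)c / (1 − 0.621×0.861) = −0.51578c; relative speed 0.51578c.
γ for this relative speed: γ = 1/√(1 − 0.266029) = 1.1672.
The clock on probe Alpha records proper time, so probe Beta measures Δt = γΔτ = 1.1672 × 315 = 368 days.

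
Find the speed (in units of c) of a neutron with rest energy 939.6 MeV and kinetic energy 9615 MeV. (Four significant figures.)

0.9960c

K = (γ−1)mc², so γ = 1 + 9615/939.6 = 11.233.
Then v/c = √(1 − γ⁻²) = √(1 − 0.00792517) = √0.99207483 = 0.9960.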